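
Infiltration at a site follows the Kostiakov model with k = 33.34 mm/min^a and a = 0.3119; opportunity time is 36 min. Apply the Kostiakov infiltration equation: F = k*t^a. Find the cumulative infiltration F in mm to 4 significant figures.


F = 33.34 * 36^0.3119 = 101.9 mm
Therefore the cumulative infiltration F = 101.9 mm.


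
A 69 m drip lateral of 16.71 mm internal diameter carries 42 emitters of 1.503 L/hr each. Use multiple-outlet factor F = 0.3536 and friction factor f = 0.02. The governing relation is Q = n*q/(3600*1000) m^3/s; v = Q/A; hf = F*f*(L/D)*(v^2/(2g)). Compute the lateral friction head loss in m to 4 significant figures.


Q = 42*1.503/(3600*1000) = 1.75350e-05 m^3/s
A = pi*(16.71e-3/2)^2 = 2.19302e-04 m^2, so v = Q/A = 0.0799582 m/s
hf = 0.3536*0.02*(69/0.01671)*(0.0799582^2/(2*9.81)) = 0.009516 m
Therefore the lateral friction head loss = 0.009516 m.


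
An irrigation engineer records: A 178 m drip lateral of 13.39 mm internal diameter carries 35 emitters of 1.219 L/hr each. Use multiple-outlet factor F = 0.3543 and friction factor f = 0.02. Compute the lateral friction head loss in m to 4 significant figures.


Approach: apply Darcy-Weisbach with the multiple-outlet F-factor, Q = n*q/(3600*1000) m^3/s; v = Q/A; hf = F*f*(L/D)*(v^2/(2g)).
Q = 35*1.219/(3600*1000) = 1.18514e-05 m^3/s
A = pi*(13.39e-3/2)^2 = 1.40816e-04 m^2, so v = Q/A = 0.0841624 m/s
hf = 0.3543*0.02*(178/0.01339)*(0.0841624^2/(2*9.81)) = 0.03401 m
Therefore the lateral friction head loss = 0.03401 m.


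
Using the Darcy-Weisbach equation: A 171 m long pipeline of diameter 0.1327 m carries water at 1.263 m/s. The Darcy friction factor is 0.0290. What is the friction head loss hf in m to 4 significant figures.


Approach: apply the Darcy-Weisbach equation, hf = f*(L/D)*(v^2/(2g)).
hf = 0.0290 * (171/0.1327) * (1.263^2 / (2*9.81))
hf = 3.038 m
Therefore the friction head loss hf = 3.038 m.


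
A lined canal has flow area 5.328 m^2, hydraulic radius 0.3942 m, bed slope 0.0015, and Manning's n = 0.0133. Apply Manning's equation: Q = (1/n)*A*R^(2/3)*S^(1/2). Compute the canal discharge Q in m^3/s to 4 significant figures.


Q = (1/0.0133) * 5.328 * 0.3942^(2/3) * 0.0015^(1/2) = 8.341 m^3/s
Therefore the canal discharge Q = 8.341 m^3/s.


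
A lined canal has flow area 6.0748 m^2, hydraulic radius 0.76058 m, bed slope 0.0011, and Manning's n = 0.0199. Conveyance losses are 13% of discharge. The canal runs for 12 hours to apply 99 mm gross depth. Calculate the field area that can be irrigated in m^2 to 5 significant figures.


Approach: apply Manning's equation with a conveyance and depth budget, Q = (1/n)*A*R^(2/3)*S^(1/2); Q_field = Q*(1-loss); Area = Q_field*t/(d/1000).
Step 1 — canal discharge (Manning's equation):
  Q = (1/0.0199) * 6.0748 * 0.76058^(2/3) * 0.0011^(1/2) = 8.436038 m^3/s
Step 2 — delivered flow: Q_field = 8.436038*(1 - 13/100) = 7.339353 m^3/s
Step 3 — volume delivered: V = 7.339353 * 12*3600 = 317060.0 m^3
Step 4 — area served: A = V / (depth/1000) = 317060.0 / 0.099 = 3202600 m^2
Therefore the field area that can be irrigated = 3202600 m^2.


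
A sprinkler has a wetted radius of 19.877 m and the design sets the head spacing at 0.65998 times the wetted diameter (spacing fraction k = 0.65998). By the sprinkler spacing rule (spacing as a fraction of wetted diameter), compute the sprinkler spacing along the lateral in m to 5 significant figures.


Approach: apply the sprinkler spacing rule (spacing as a fraction of wetted diameter), S = k*(2*R).
S = 0.65998 * (2 * 19.877) = 26.237 m
Therefore the sprinkler spacing along the lateral = 26.237 m.


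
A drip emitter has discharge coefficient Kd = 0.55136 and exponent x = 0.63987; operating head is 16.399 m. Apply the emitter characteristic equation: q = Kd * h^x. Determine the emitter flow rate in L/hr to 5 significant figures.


q = 0.55136 * 16.399^0.63987 = 3.3019 L/hr
Therefore the emitter flow rate = 3.3019 L/hr.


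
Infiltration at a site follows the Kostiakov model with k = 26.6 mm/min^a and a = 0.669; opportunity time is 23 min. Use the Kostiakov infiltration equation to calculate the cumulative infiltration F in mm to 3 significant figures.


Approach: apply the Kostiakov infiltration equation, F = k*t^a.
F = 26.6 * 23^0.669 = 217 mm
Therefore the cumulative infiltration F = 217 mm.


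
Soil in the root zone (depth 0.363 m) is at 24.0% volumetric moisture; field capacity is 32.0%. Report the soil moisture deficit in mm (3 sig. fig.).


Approach: apply the soil moisture deficit relation, SMD = (FC - theta)/100 * depth * 1000.
SMD = (32.0 - 24.0)/100 * 0.363 * 1000 = 29.0 mm
Therefore the soil moisture deficit = 29.0 mm.


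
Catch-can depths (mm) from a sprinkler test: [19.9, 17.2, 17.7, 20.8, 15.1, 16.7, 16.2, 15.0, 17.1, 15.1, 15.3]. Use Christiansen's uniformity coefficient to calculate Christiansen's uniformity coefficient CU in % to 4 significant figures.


Approach: apply Christiansen's uniformity coefficient, CU = (1 - mean_abs_deviation/mean)*100.
mean = 16.9182 mm
mean |d_i - mean| = 1.47438 mm
CU = (1 - 1.47438/16.9182)*100 = 91.29 %
Therefore Christiansen's uniformity coefficient CU = 91.29 %.


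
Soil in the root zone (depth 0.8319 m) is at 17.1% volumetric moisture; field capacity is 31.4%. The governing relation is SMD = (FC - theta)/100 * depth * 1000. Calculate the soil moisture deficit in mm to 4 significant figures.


SMD = (31.4 - 17.1)/100 * 0.8319 * 1000 = 119.0 mm
Therefore the soil moisture deficit = 119.0 mm.


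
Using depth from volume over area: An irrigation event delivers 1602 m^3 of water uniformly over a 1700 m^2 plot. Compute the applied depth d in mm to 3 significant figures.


Approach: apply depth from volume over area, d = (V/A)*1000.
d = (1602 / 1700) * 1000 = 942 mm
Therefore the applied depth d = 942 mm.


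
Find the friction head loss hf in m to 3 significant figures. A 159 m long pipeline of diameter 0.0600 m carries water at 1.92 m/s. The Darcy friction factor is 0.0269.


Approach: apply the Darcy-Weisbach equation, hf = f*(L/D)*(v^2/(2g)).
hf = 0.0269 * (159/0.0600) * (1.92^2 / (2*9.81))
hf = 13.4 m
Therefore the friction head loss hf = 13.4 m.


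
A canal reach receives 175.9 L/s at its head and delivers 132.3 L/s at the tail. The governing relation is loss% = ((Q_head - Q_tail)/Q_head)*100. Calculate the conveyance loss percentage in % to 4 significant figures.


loss = ((175.9 - 132.3)/175.9)*100 = 24.79 %
Therefore the conveyance loss percentage = 24.79 %.


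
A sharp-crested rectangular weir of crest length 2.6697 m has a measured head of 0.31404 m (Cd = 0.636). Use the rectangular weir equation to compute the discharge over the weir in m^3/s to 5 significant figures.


Approach: apply the rectangular weir equation, Q = (2/3)*Cd*L*sqrt(2g)*H^1.5.
Q = (2/3)*0.636*2.6697*sqrt(2*9.81)*0.31404^1.5 = 0.88238 m^3/s
Therefore the discharge over the weir = 0.88238 m^3/s.


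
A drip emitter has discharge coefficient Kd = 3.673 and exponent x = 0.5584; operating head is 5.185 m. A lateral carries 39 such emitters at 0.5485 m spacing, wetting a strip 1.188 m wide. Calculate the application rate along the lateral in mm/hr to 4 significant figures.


Approach: apply the emitter equation with a lateral mass balance, q = Kd*h^x; Q = n*q; rate = Q/(n*spacing*width).
Step 1 — single emitter flow (q = Kd*h^x):
  q = 3.673 * 5.185^0.5584 = 9.20739 L/hr
Step 2 — total lateral flow: Q = 39 * 9.20739 = 359.088 L/hr
Step 3 — wetted area: A = 39 * 0.5485 * 1.188 = 25.4131 m^2
Step 4 — application rate: Q/A = 359.088/25.4131 = 14.13 mm/hr
Therefore the application rate along the lateral = 14.13 mm/hr.


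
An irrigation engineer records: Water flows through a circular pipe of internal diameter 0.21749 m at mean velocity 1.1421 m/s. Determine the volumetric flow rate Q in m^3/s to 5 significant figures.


Approach: apply the continuity equation for pipe flow, Q = A * v with A = pi*(D/2)^2.
A = pi*(0.21749/2)^2 = 0.03715083 m^2
Q = 0.03715083 * 1.1421 = 0.042430 m^3/s
Therefore the volumetric flow rate Q = 0.042430 m^3/s.


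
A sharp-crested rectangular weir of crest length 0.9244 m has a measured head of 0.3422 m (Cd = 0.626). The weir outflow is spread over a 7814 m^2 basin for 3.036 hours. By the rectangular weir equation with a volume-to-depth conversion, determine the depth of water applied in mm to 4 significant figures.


Approach: apply the rectangular weir equation with a volume-to-depth conversion, Q = (2/3)*Cd*L*sqrt(2g)*H^1.5; d = Q*t/A * 1000.
Step 1 — weir discharge:
  Q = (2/3)*0.626*0.9244*sqrt(2*9.81)*0.3422^1.5 = 0.342068 m^3/s
Step 2 — volume: V = 0.342068 * 3.036*3600 = 3738.67 m^3
Step 3 — depth: d = V/A * 1000 = 3738.67/7814 * 1000 = 478.5 mm
Therefore the depth of water applied = 478.5 mm.


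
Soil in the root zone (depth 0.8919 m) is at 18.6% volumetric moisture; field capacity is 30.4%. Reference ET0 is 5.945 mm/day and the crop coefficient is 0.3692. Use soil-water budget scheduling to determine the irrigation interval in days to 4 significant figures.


Approach: apply soil-water budget scheduling, SMD = (FC-theta)/100*depth*1000; ETc = ET0*Kc; interval = SMD/ETc.
Step 1 — soil moisture deficit:
  SMD = (30.4 - 18.6)/100 * 0.8919 * 1000 = 105.244 mm
Step 2 — daily crop ET (ETc = ET0*Kc):
  ETc = 5.945 * 0.3692 = 2.19489 mm/day
Step 3 — irrigation interval (SMD/ETc):
  interval = 105.244 / 2.19489 = 47.95 days
Therefore the irrigation interval = 47.95 days.


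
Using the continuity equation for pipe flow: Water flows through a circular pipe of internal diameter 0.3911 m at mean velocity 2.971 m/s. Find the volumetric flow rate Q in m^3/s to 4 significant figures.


Approach: apply the continuity equation for pipe flow, Q = A * v with A = pi*(D/2)^2.
A = pi*(0.3911/2)^2 = 0.120134 m^2
Q = 0.120134 * 2.971 = 0.3569 m^3/s
Therefore the volumetric flow rate Q = 0.3569 m^3/s.


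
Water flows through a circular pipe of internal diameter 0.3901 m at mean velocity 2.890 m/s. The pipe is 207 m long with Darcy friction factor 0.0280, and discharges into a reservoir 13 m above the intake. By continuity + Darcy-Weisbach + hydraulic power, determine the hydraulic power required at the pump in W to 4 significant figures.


Approach: apply continuity + Darcy-Weisbach + hydraulic power, Q = A*v; hf = f*(L/D)*(v^2/(2g)); H = static + hf; P = rho*g*Q*H.
Step 1 — flow rate (continuity, Q = A*v):
  A = pi*(0.3901/2)^2 = 0.119520 m^2
  Q = 0.119520 * 2.890 = 0.345414 m^3/s
Step 2 — friction head loss (Darcy-Weisbach):
  hf = 0.0280 * (207/0.3901) * (2.890^2 / (2*9.81))
  hf = 6.32483 m
Step 3 — total head: H = 13 + 6.32483 = 19.3248 m
Step 4 — hydraulic power (P = rho*g*Q*H):
  P = 1000 * 9.81 * 0.345414 * 19.3248 = 65480 W
Therefore the hydraulic power required at the pump = 65480 W.


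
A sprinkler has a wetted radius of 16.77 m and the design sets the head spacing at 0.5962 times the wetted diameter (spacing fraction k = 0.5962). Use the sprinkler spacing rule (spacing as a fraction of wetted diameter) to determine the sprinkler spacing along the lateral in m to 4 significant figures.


Approach: apply the sprinkler spacing rule (spacing as a fraction of wetted diameter), S = k*(2*R).
S = 0.5962 * (2 * 16.77) = 20.00 m
Therefore the sprinkler spacing along the lateral = 20.00 m.


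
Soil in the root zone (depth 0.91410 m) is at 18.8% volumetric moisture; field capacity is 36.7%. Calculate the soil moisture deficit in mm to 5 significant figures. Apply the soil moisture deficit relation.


Approach: apply the soil moisture deficit relation, SMD = (FC - theta)/100 * depth * 1000.
SMD = (36.7 - 18.8)/100 * 0.91410 * 1000 = 163.62 mm
Therefore the soil moisture deficit = 163.62 mm.


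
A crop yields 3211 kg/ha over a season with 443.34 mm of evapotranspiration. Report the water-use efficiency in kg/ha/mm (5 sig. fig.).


Approach: apply the water-use efficiency ratio, WUE = yield/ET.
WUE = 3211 / 443.34 = 7.2427 kg/ha/mm
Therefore the water-use efficiency = 7.2427 kg/ha/mm.


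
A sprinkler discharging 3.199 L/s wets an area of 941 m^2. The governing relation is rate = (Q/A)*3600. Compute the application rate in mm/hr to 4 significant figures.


rate = (3.199 / 941) * 3600 = 12.24 mm/hr
Therefore the application rate = 12.24 mm/hr.


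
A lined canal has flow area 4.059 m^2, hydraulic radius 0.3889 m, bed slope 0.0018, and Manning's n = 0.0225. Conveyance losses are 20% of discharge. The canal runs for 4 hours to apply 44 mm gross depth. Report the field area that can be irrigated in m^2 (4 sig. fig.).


Approach: apply Manning's equation with a conveyance and depth budget, Q = (1/n)*A*R^(2/3)*S^(1/2); Q_field = Q*(1-loss); Area = Q_field*t/(d/1000).
Step 1 — canal discharge (Manning's equation):
  Q = (1/0.0225) * 4.059 * 0.3889^(2/3) * 0.0018^(1/2) = 4.07785 m^3/s
Step 2 — delivered flow: Q_field = 4.07785*(1 - 20/100) = 3.26228 m^3/s
Step 3 — volume delivered: V = 3.26228 * 4*3600 = 46976.9 m^3
Step 4 — area served: A = V / (depth/1000) = 46976.9 / 0.044 = 1068000 m^2
Therefore the field area that can be irrigated = 1068000 m^2.


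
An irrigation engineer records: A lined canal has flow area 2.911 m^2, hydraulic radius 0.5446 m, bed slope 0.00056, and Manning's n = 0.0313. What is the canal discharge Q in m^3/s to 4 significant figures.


Approach: apply Manning's equation, Q = (1/n)*A*R^(2/3)*S^(1/2).
Q = (1/0.0313) * 2.911 * 0.5446^(2/3) * 0.00056^(1/2) = 1.468 m^3/s
Therefore the canal discharge Q = 1.468 m^3/s.


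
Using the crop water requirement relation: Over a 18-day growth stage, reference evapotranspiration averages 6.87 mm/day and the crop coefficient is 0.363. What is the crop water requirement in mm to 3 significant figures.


Approach: apply the crop water requirement relation, CWR = ET0 * Kc * days.
CWR = 6.87 * 0.363 * 18 = 44.9 mm
Therefore the crop water requirement = 44.9 mm.


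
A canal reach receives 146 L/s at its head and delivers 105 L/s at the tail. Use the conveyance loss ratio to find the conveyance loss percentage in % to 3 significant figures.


Approach: apply the conveyance loss ratio, loss% = ((Q_head - Q_tail)/Q_head)*100.
loss = ((146 - 105)/146)*100 = 28.1 %
Therefore the conveyance loss percentage = 28.1 %.


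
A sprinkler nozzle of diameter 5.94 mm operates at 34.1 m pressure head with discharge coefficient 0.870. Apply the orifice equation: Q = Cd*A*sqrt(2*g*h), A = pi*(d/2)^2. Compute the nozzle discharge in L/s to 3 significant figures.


A = pi*(5.94e-3/2)^2 = 2.7712e-05 m^2
Q = 0.870 * 2.7712e-05 * sqrt(2*9.81*34.1) * 1000 = 0.624 L/s
Therefore the nozzle discharge = 0.624 L/s.


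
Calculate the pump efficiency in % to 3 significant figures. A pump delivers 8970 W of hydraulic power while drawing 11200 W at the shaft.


Approach: apply the efficiency ratio, eta = (P_out/P_in)*100.
eta = (8970 / 11200) * 100 = 80.1 %
Therefore the pump efficiency = 80.1 %.


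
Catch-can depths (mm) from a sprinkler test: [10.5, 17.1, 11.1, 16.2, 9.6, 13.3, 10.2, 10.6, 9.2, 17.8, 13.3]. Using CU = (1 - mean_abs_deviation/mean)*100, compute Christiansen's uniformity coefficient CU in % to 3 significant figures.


mean = 12.627 mm
mean |d_i - mean| = 2.6479 mm
CU = (1 - 2.6479/12.627)*100 = 79.0 %
Therefore Christiansen's uniformity coefficient CU = 79.0 %.


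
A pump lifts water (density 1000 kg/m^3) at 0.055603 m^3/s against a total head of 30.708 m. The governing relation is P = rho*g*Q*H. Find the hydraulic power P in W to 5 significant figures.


P = 1000 * 9.81 * 0.055603 * 30.708 = 16750 W
Therefore the hydraulic power P = 16750 W.


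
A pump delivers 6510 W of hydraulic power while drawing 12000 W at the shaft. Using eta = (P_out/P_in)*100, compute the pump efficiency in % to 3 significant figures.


eta = (6510 / 12000) * 100 = 54.2 %
Therefore the pump efficiency = 54.2 %.


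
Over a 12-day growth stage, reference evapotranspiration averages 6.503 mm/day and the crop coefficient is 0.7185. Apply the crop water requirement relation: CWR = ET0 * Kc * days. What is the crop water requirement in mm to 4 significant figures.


CWR = 6.503 * 0.7185 * 12 = 56.07 mm
Therefore the crop water requirement = 56.07 mm.


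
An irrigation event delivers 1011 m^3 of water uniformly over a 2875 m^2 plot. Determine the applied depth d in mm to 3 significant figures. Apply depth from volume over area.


Approach: apply depth from volume over area, d = (V/A)*1000.
d = (1011 / 2875) * 1000 = 352 mm
Therefore the applied depth d = 352 mm.


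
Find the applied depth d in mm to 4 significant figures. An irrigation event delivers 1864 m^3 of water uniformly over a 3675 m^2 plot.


Approach: apply depth from volume over area, d = (V/A)*1000.
d = (1864 / 3675) * 1000 = 507.2 mm
Therefore the applied depth d = 507.2 mm.


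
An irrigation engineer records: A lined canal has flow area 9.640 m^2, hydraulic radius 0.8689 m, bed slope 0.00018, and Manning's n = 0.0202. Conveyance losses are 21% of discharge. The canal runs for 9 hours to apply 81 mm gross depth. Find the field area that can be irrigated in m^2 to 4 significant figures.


Approach: apply Manning's equation with a conveyance and depth budget, Q = (1/n)*A*R^(2/3)*S^(1/2); Q_field = Q*(1-loss); Area = Q_field*t/(d/1000).
Step 1 — canal discharge (Manning's equation):
  Q = (1/0.0202) * 9.640 * 0.8689^(2/3) * 0.00018^(1/2) = 5.83009 m^3/s
Step 2 — delivered flow: Q_field = 5.83009*(1 - 21/100) = 4.60577 m^3/s
Step 3 — volume delivered: V = 4.60577 * 9*3600 = 149227 m^3
Step 4 — area served: A = V / (depth/1000) = 149227 / 0.081 = 1842000 m^2
Therefore the field area that can be irrigated = 1842000 m^2.


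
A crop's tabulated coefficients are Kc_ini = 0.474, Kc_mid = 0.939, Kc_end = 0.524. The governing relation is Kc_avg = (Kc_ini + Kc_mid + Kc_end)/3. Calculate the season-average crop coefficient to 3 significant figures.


Kc_avg = (0.474 + 0.939 + 0.524)/3 = 0.646
Therefore the season-average crop coefficient = 0.646.


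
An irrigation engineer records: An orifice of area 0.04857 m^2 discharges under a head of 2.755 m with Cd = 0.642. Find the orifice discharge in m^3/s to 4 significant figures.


Approach: apply the orifice equation, Q = Cd*A*sqrt(2*g*h).
Q = 0.642 * 0.04857 * sqrt(2*9.81*2.755) = 0.2293 m^3/s
Therefore the orifice discharge = 0.2293 m^3/s.


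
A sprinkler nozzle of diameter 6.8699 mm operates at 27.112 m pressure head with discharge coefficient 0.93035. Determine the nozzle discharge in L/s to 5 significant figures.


Approach: apply the orifice equation, Q = Cd*A*sqrt(2*g*h), A = pi*(d/2)^2.
A = pi*(6.8699e-3/2)^2 = 3.706728e-05 m^2
Q = 0.93035 * 3.706728e-05 * sqrt(2*9.81*27.112) * 1000 = 0.79537 L/s
Therefore the nozzle discharge = 0.79537 L/s.


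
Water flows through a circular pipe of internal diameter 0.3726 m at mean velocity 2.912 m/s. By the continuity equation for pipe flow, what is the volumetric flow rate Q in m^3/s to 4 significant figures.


Approach: apply the continuity equation for pipe flow, Q = A * v with A = pi*(D/2)^2.
A = pi*(0.3726/2)^2 = 0.109037 m^2
Q = 0.109037 * 2.912 = 0.3175 m^3/s
Therefore the volumetric flow rate Q = 0.3175 m^3/s.


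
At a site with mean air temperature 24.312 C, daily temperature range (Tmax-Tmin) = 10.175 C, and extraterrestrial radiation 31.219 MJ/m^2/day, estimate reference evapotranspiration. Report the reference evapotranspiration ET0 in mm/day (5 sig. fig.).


Approach: apply the Hargreaves-Samani method, ET0 = 0.0023*(Tmean+17.8)*sqrt(Tmax-Tmin)*0.408*Ra.
ET0 = 0.0023*(24.312+17.8)*sqrt(10.175)*0.408*31.219 = 3.9353 mm/day
Therefore the reference evapotranspiration ET0 = 3.9353 mm/day.


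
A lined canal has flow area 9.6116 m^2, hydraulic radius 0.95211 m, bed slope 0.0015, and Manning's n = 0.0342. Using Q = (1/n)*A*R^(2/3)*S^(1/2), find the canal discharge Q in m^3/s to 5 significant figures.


Q = (1/0.0342) * 9.6116 * 0.95211^(2/3) * 0.0015^(1/2) = 10.534 m^3/s
Therefore the canal discharge Q = 10.534 m^3/s.


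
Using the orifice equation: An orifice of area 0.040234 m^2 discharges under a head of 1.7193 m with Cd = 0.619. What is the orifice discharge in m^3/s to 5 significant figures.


Approach: apply the orifice equation, Q = Cd*A*sqrt(2*g*h).
Q = 0.619 * 0.040234 * sqrt(2*9.81*1.7193) = 0.14465 m^3/s
Therefore the orifice discharge = 0.14465 m^3/s.


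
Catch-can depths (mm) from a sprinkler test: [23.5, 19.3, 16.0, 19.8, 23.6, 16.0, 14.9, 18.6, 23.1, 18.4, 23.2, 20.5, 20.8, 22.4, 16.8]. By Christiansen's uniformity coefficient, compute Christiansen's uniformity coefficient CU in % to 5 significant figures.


Approach: apply Christiansen's uniformity coefficient, CU = (1 - mean_abs_deviation/mean)*100.
mean = 19.79333 mm
mean |d_i - mean| = 2.473778 mm
CU = (1 - 2.473778/19.79333)*100 = 87.502 %
Therefore Christiansen's uniformity coefficient CU = 87.502 %.


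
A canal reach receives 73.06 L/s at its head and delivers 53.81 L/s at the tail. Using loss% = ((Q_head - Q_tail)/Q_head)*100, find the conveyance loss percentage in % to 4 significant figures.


loss = ((73.06 - 53.81)/73.06)*100 = 26.35 %
Therefore the conveyance loss percentage = 26.35 %.


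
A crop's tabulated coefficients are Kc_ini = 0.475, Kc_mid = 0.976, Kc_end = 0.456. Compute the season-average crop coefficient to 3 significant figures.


Approach: apply a simple seasonal average, Kc_avg = (Kc_ini + Kc_mid + Kc_end)/3.
Kc_avg = (0.475 + 0.976 + 0.456)/3 = 0.636
Therefore the season-average crop coefficient = 0.636.


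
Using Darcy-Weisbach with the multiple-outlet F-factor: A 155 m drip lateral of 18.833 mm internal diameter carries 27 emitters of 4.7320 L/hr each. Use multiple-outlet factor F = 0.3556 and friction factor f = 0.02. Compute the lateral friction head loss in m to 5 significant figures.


Approach: apply Darcy-Weisbach with the multiple-outlet F-factor, Q = n*q/(3600*1000) m^3/s; v = Q/A; hf = F*f*(L/D)*(v^2/(2g)).
Q = 27*4.7320/(3600*1000) = 3.549000e-05 m^3/s
A = pi*(18.833e-3/2)^2 = 2.785665e-04 m^2, so v = Q/A = 0.1274023 m/s
hf = 0.3556*0.02*(155/0.018833)*(0.1274023^2/(2*9.81)) = 0.048424 m
Therefore the lateral friction head loss = 0.048424 m.


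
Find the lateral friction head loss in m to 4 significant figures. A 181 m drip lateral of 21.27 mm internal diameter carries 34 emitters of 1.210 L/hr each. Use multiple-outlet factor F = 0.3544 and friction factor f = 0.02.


Approach: apply Darcy-Weisbach with the multiple-outlet F-factor, Q = n*q/(3600*1000) m^3/s; v = Q/A; hf = F*f*(L/D)*(v^2/(2g)).
Q = 34*1.210/(3600*1000) = 1.14278e-05 m^3/s
A = pi*(21.27e-3/2)^2 = 3.55324e-04 m^2, so v = Q/A = 0.0321615 m/s
hf = 0.3544*0.02*(181/0.02127)*(0.0321615^2/(2*9.81)) = 0.003180 m
Therefore the lateral friction head loss = 0.003180 m.


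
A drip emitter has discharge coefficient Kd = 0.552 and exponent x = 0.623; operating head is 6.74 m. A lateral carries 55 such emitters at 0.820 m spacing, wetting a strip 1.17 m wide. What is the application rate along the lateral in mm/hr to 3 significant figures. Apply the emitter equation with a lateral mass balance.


Approach: apply the emitter equation with a lateral mass balance, q = Kd*h^x; Q = n*q; rate = Q/(n*spacing*width).
Step 1 — single emitter flow (q = Kd*h^x):
  q = 0.552 * 6.74^0.623 = 1.8122 L/hr
Step 2 — total lateral flow: Q = 55 * 1.8122 = 99.668 L/hr
Step 3 — wetted area: A = 55 * 0.820 * 1.17 = 52.767 m^2
Step 4 — application rate: Q/A = 99.668/52.767 = 1.89 mm/hr
Therefore the application rate along the lateral = 1.89 mm/hr.


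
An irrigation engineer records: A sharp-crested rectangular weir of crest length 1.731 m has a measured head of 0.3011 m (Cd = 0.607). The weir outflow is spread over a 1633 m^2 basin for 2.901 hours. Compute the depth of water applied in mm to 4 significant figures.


Approach: apply the rectangular weir equation with a volume-to-depth conversion, Q = (2/3)*Cd*L*sqrt(2g)*H^1.5; d = Q*t/A * 1000.
Step 1 — weir discharge:
  Q = (2/3)*0.607*1.731*sqrt(2*9.81)*0.3011^1.5 = 0.512637 m^3/s
Step 2 — volume: V = 0.512637 * 2.901*3600 = 5353.78 m^3
Step 3 — depth: d = V/A * 1000 = 5353.78/1633 * 1000 = 3278 mm
Therefore the depth of water applied = 3278 mm.


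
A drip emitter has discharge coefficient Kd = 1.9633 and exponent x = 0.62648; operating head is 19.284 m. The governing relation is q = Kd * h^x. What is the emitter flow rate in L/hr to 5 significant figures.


q = 1.9633 * 19.284^0.62648 = 12.535 L/hr
Therefore the emitter flow rate = 12.535 L/hr.


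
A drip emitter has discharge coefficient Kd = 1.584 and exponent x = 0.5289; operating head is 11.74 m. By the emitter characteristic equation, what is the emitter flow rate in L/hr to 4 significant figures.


Approach: apply the emitter characteristic equation, q = Kd * h^x.
q = 1.584 * 11.74^0.5289 = 5.828 L/hr
Therefore the emitter flow rate = 5.828 L/hr.


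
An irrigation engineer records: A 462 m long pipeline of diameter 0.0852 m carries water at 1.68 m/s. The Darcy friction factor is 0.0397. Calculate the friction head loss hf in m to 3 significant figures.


Approach: apply the Darcy-Weisbach equation, hf = f*(L/D)*(v^2/(2g)).
hf = 0.0397 * (462/0.0852) * (1.68^2 / (2*9.81))
hf = 31.0 m
Therefore the friction head loss hf = 31.0 m.


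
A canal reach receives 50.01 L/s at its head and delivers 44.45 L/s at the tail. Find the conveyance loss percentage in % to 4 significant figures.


Approach: apply the conveyance loss ratio, loss% = ((Q_head - Q_tail)/Q_head)*100.
loss = ((50.01 - 44.45)/50.01)*100 = 11.12 %
Therefore the conveyance loss percentage = 11.12 %.


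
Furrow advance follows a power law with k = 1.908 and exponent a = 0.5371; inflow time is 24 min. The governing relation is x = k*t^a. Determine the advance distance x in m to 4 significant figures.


x = 1.908 * 24^0.5371 = 10.52 m
Therefore the advance distance x = 10.52 m.


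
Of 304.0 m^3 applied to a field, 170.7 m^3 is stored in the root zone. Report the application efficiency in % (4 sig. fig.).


Approach: apply the application efficiency ratio, Ea = (stored/applied)*100.
Ea = (170.7/304.0)*100 = 56.15 %
Therefore the application efficiency = 56.15 %.


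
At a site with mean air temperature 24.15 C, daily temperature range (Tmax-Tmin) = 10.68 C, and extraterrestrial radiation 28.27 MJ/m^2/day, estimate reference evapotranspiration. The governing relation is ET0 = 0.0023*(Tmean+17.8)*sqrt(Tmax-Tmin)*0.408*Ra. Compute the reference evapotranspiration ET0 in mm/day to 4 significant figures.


ET0 = 0.0023*(24.15+17.8)*sqrt(10.68)*0.408*28.27 = 3.637 mm/day
Therefore the reference evapotranspiration ET0 = 3.637 mm/day.


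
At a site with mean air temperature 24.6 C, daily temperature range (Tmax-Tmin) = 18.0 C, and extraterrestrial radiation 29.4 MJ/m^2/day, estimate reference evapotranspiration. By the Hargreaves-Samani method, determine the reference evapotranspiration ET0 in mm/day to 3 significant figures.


Approach: apply the Hargreaves-Samani method, ET0 = 0.0023*(Tmean+17.8)*sqrt(Tmax-Tmin)*0.408*Ra.
ET0 = 0.0023*(24.6+17.8)*sqrt(18.0)*0.408*29.4 = 4.96 mm/day
Therefore the reference evapotranspiration ET0 = 4.96 mm/day.


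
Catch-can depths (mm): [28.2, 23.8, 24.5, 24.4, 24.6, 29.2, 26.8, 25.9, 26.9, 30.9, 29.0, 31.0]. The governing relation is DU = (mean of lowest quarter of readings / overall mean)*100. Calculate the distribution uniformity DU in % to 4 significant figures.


sorted lowest 3 of 12: [23.8, 24.4, 24.5] -> mean = 24.2333 mm
overall mean = 27.1000 mm
DU = (24.2333/27.1000)*100 = 89.42 %
Therefore the distribution uniformity DU = 89.42 %.


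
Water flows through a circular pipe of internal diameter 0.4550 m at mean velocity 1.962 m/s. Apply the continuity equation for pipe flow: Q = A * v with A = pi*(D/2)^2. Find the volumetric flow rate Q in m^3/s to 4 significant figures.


A = pi*(0.4550/2)^2 = 0.162597 m^2
Q = 0.162597 * 1.962 = 0.3190 m^3/s
Therefore the volumetric flow rate Q = 0.3190 m^3/s.


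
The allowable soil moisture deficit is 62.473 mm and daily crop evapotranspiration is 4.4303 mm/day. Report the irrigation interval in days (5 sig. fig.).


Approach: apply the irrigation interval relation, interval = SMD / ETc.
interval = 62.473 / 4.4303 = 14.101 days
Therefore the irrigation interval = 14.101 days.


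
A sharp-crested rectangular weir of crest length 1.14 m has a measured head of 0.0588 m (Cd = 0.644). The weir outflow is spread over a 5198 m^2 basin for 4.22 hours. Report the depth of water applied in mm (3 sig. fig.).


Approach: apply the rectangular weir equation with a volume-to-depth conversion, Q = (2/3)*Cd*L*sqrt(2g)*H^1.5; d = Q*t/A * 1000.
Step 1 — weir discharge:
  Q = (2/3)*0.644*1.14*sqrt(2*9.81)*0.0588^1.5 = 0.030911 m^3/s
Step 2 — volume: V = 0.030911 * 4.22*3600 = 469.60 m^3
Step 3 — depth: d = V/A * 1000 = 469.60/5198 * 1000 = 90.3 mm
Therefore the depth of water applied = 90.3 mm.


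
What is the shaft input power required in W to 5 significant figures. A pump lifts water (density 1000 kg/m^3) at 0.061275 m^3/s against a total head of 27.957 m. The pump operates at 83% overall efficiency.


Approach: apply hydraulic power then efficiency conversion, P = rho*g*Q*H; P_in = P/eta.
Step 1 — hydraulic power (P = rho*g*Q*H):
  P = 1000 * 9.81 * 0.061275 * 27.957 = 16805.17 W
Step 2 — input power: P_in = P/eta = 16805.17 / 0.83 = 20247 W
Therefore the shaft input power required = 20247 W.


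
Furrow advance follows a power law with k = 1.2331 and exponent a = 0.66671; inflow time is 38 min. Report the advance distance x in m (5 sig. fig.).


Approach: apply the power-law advance function, x = k*t^a.
x = 1.2331 * 38^0.66671 = 13.940 m
Therefore the advance distance x = 13.940 m.


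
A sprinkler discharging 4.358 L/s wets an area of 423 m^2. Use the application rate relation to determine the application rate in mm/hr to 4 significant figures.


Approach: apply the application rate relation, rate = (Q/A)*3600.
rate = (4.358 / 423) * 3600 = 37.09 mm/hr
Therefore the application rate = 37.09 mm/hr.


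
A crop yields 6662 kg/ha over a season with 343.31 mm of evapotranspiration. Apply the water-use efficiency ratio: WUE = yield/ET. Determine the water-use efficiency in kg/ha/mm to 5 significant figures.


WUE = 6662 / 343.31 = 19.405 kg/ha/mm
Therefore the water-use efficiency = 19.405 kg/ha/mm.


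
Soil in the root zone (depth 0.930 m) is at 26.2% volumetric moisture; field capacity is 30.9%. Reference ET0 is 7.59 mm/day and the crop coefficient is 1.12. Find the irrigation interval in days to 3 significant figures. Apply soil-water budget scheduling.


Approach: apply soil-water budget scheduling, SMD = (FC-theta)/100*depth*1000; ETc = ET0*Kc; interval = SMD/ETc.
Step 1 — soil moisture deficit:
  SMD = (30.9 - 26.2)/100 * 0.930 * 1000 = 43.710 mm
Step 2 — daily crop ET (ETc = ET0*Kc):
  ETc = 7.59 * 1.12 = 8.5008 mm/day
Step 3 — irrigation interval (SMD/ETc):
  interval = 43.710 / 8.5008 = 5.14 days
Therefore the irrigation interval = 5.14 days.


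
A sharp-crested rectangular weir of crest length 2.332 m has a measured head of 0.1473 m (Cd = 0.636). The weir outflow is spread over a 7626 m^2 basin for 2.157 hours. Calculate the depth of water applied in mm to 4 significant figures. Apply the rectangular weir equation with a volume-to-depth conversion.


Approach: apply the rectangular weir equation with a volume-to-depth conversion, Q = (2/3)*Cd*L*sqrt(2g)*H^1.5; d = Q*t/A * 1000.
Step 1 — weir discharge:
  Q = (2/3)*0.636*2.332*sqrt(2*9.81)*0.1473^1.5 = 0.247599 m^3/s
Step 2 — volume: V = 0.247599 * 2.157*3600 = 1922.65 m^3
Step 3 — depth: d = V/A * 1000 = 1922.65/7626 * 1000 = 252.1 mm
Therefore the depth of water applied = 252.1 mm.


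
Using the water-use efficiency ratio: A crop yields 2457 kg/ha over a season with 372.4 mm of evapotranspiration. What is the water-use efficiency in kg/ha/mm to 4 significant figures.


Approach: apply the water-use efficiency ratio, WUE = yield/ET.
WUE = 2457 / 372.4 = 6.598 kg/ha/mm
Therefore the water-use efficiency = 6.598 kg/ha/mm.


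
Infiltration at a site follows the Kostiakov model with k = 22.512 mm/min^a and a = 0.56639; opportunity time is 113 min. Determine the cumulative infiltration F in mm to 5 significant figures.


Approach: apply the Kostiakov infiltration equation, F = k*t^a.
F = 22.512 * 113^0.56639 = 327.53 mm
Therefore the cumulative infiltration F = 327.53 mm.


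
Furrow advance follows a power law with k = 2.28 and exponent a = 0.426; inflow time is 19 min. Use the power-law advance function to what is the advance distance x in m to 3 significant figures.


Approach: apply the power-law advance function, x = k*t^a.
x = 2.28 * 19^0.426 = 7.99 m
Therefore the advance distance x = 7.99 m.


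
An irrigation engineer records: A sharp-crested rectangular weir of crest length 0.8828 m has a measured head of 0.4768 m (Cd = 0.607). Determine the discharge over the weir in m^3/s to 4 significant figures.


Approach: apply the rectangular weir equation, Q = (2/3)*Cd*L*sqrt(2g)*H^1.5.
Q = (2/3)*0.607*0.8828*sqrt(2*9.81)*0.4768^1.5 = 0.5210 m^3/s
Therefore the discharge over the weir = 0.5210 m^3/s.


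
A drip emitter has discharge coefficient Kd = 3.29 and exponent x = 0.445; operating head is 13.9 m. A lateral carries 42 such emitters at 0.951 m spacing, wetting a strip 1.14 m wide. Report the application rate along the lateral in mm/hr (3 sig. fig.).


Approach: apply the emitter equation with a lateral mass balance, q = Kd*h^x; Q = n*q; rate = Q/(n*spacing*width).
Step 1 — single emitter flow (q = Kd*h^x):
  q = 3.29 * 13.9^0.445 = 10.613 L/hr
Step 2 — total lateral flow: Q = 42 * 10.613 = 445.75 L/hr
Step 3 — wetted area: A = 42 * 0.951 * 1.14 = 45.534 m^2
Step 4 — application rate: Q/A = 445.75/45.534 = 9.79 mm/hr
Therefore the application rate along the lateral = 9.79 mm/hr.


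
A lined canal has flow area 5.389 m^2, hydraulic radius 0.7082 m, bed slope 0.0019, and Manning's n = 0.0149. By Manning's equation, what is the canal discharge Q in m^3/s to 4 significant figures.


Approach: apply Manning's equation, Q = (1/n)*A*R^(2/3)*S^(1/2).
Q = (1/0.0149) * 5.389 * 0.7082^(2/3) * 0.0019^(1/2) = 12.53 m^3/s
Therefore the canal discharge Q = 12.53 m^3/s.


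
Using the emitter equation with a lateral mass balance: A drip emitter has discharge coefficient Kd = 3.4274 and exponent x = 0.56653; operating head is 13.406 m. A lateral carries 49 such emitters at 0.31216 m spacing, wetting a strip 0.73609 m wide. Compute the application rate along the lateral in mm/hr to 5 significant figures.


Approach: apply the emitter equation with a lateral mass balance, q = Kd*h^x; Q = n*q; rate = Q/(n*spacing*width).
Step 1 — single emitter flow (q = Kd*h^x):
  q = 3.4274 * 13.406^0.56653 = 14.91467 L/hr
Step 2 — total lateral flow: Q = 49 * 14.91467 = 730.8188 L/hr
Step 3 — wetted area: A = 49 * 0.31216 * 0.73609 = 11.25911 m^2
Step 4 — application rate: Q/A = 730.8188/11.25911 = 64.909 mm/hr
Therefore the application rate along the lateral = 64.909 mm/hr.


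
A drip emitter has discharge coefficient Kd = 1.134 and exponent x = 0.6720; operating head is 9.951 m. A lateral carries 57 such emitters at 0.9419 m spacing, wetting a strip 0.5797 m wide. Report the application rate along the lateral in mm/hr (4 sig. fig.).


Approach: apply the emitter equation with a lateral mass balance, q = Kd*h^x; Q = n*q; rate = Q/(n*spacing*width).
Step 1 — single emitter flow (q = Kd*h^x):
  q = 1.134 * 9.951^0.6720 = 5.31104 L/hr
Step 2 — total lateral flow: Q = 57 * 5.31104 = 302.729 L/hr
Step 3 — wetted area: A = 57 * 0.9419 * 0.5797 = 31.1231 m^2
Step 4 — application rate: Q/A = 302.729/31.1231 = 9.727 mm/hr
Therefore the application rate along the lateral = 9.727 mm/hr.


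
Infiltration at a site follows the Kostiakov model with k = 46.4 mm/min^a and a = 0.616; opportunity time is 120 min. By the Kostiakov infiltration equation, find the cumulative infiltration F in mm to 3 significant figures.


Approach: apply the Kostiakov infiltration equation, F = k*t^a.
F = 46.4 * 120^0.616 = 886 mm
Therefore the cumulative infiltration F = 886 mm.


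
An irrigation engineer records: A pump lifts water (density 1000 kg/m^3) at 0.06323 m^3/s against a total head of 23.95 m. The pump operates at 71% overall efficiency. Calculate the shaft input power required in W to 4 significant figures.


Approach: apply hydraulic power then efficiency conversion, P = rho*g*Q*H; P_in = P/eta.
Step 1 — hydraulic power (P = rho*g*Q*H):
  P = 1000 * 9.81 * 0.06323 * 23.95 = 14855.9 W
Step 2 — input power: P_in = P/eta = 14855.9 / 0.71 = 20920 W
Therefore the shaft input power required = 20920 W.


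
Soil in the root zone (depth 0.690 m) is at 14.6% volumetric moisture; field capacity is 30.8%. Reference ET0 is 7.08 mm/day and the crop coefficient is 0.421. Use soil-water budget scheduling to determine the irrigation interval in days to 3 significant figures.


Approach: apply soil-water budget scheduling, SMD = (FC-theta)/100*depth*1000; ETc = ET0*Kc; interval = SMD/ETc.
Step 1 — soil moisture deficit:
  SMD = (30.8 - 14.6)/100 * 0.690 * 1000 = 111.78 mm
Step 2 — daily crop ET (ETc = ET0*Kc):
  ETc = 7.08 * 0.421 = 2.9807 mm/day
Step 3 — irrigation interval (SMD/ETc):
  interval = 111.78 / 2.9807 = 37.5 days
Therefore the irrigation interval = 37.5 days.


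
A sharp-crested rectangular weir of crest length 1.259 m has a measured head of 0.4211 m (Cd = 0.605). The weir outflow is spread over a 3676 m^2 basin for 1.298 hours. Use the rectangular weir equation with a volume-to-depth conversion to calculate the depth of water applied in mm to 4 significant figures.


Approach: apply the rectangular weir equation with a volume-to-depth conversion, Q = (2/3)*Cd*L*sqrt(2g)*H^1.5; d = Q*t/A * 1000.
Step 1 — weir discharge:
  Q = (2/3)*0.605*1.259*sqrt(2*9.81)*0.4211^1.5 = 0.614635 m^3/s
Step 2 — volume: V = 0.614635 * 1.298*3600 = 2872.07 m^3
Step 3 — depth: d = V/A * 1000 = 2872.07/3676 * 1000 = 781.3 mm
Therefore the depth of water applied = 781.3 mm.


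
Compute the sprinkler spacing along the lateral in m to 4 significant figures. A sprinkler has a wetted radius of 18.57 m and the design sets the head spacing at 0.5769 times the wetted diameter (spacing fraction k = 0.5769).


Approach: apply the sprinkler spacing rule (spacing as a fraction of wetted diameter), S = k*(2*R).
S = 0.5769 * (2 * 18.57) = 21.43 m
Therefore the sprinkler spacing along the lateral = 21.43 m.


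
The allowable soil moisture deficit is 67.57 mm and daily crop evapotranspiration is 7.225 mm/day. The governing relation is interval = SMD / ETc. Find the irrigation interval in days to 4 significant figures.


interval = 67.57 / 7.225 = 9.352 days
Therefore the irrigation interval = 9.352 days.


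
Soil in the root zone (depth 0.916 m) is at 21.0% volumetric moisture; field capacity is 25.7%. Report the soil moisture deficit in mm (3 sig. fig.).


Approach: apply the soil moisture deficit relation, SMD = (FC - theta)/100 * depth * 1000.
SMD = (25.7 - 21.0)/100 * 0.916 * 1000 = 43.1 mm
Therefore the soil moisture deficit = 43.1 mm.


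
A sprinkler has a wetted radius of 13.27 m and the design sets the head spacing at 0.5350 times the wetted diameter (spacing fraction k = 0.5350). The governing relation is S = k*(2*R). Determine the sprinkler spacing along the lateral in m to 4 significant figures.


S = 0.5350 * (2 * 13.27) = 14.20 m
Therefore the sprinkler spacing along the lateral = 14.20 m.


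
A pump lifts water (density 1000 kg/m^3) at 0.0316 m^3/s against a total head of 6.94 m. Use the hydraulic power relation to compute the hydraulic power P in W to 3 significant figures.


Approach: apply the hydraulic power relation, P = rho*g*Q*H.
P = 1000 * 9.81 * 0.0316 * 6.94 = 2150 W
Therefore the hydraulic power P = 2150 W.
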